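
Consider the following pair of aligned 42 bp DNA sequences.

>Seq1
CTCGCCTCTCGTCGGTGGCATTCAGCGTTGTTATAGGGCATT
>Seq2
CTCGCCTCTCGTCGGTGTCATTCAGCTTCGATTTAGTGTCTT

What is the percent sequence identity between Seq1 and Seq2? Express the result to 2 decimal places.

The sequences differ at positions 18 (G/T), 27 (G/T), 29 (T/C), 31 (T/A), 33 (A/T), 37 (G/T), 39 (C/T), 40 (A/C).
34 of the 42 sites match, so the percent identity is 34/42 × 100 = 80.95%.

80.95%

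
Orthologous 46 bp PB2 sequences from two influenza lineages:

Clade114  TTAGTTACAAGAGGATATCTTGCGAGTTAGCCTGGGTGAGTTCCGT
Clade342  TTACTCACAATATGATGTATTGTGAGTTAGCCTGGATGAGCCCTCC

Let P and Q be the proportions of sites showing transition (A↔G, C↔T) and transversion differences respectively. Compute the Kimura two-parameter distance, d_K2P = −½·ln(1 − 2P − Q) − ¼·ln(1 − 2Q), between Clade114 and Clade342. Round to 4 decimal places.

0.3662

Mismatches occur at site 4 (G/C, transversion), site 6 (T/C, transition), site 11 (G/T, transversion), site 13 (G/T, transversion), site 17 (A/G, transition), site 19 (C/A, transversion), site 23 (C/T, transition), site 36 (G/A, transition), site 41 (T/C, transition), site 42 (T/C, transition), site 44 (C/T, transition), site 45 (G/C, transversion), site 46 (T/C, transition).
Of the 13 differences, 8 transitions and 5 transversions over 46 sites: P = 8/46 = 0.173913, Q = 5/46 = 0.108696.
d = −0.5·ln(0.543478) − 0.25·ln(0.782608) = −0.5·(-0.609766) − 0.25·(-0.245123) = 0.3662.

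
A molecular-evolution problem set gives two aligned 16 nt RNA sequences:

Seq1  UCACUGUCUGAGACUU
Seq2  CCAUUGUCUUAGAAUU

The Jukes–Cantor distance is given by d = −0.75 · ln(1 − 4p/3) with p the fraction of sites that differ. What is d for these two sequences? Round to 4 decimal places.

The sequences differ at positions 1 (U/C), 4 (C/U), 10 (G/U), 14 (C/A).
p = 4/16 = 0.250000.
d = −0.75 · ln(1 − (4/3)·0.250000) = −0.75 · ln(0.666667) = −0.75 · (-0.405465) = 0.3041.

0.3041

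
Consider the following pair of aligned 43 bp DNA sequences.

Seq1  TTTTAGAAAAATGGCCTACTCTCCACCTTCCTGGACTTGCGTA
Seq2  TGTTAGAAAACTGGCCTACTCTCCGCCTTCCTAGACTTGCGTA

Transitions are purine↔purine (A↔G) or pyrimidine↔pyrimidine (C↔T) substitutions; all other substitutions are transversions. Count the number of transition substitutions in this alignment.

2

Mismatches occur at site 2 (T↔G, transversion), site 11 (A↔C, transversion), site 25 (A↔G, transition), site 33 (G↔A, transition).
Of the 4 differences, 2 transitions and 2 transversions, so the answer is 2.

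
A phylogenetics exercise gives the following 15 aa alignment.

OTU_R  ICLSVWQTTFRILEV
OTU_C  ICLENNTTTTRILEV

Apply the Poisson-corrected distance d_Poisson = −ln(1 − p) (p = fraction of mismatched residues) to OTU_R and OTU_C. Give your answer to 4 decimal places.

Differing sites — 4:S/E; 5:V/N; 6:W/N; 7:Q/T; 10:F/T.
p = 5/15 = 0.333333.
d = −ln(1 − 0.333333) = −ln(0.666667) = 0.4055.

0.4055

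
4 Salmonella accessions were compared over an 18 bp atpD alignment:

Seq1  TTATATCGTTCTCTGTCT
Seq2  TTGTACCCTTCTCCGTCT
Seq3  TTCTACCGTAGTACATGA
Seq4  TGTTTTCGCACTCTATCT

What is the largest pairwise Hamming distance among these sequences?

Pairwise Hamming distances:
  Seq1 vs Seq2: 4
  Seq1 vs Seq3: 9
  Seq1 vs Seq4: 6
  Seq2 vs Seq3: 8
  Seq2 vs Seq4: 9
  Seq3 vs Seq4: 10
The largest is 10, between Seq3 and Seq4.

10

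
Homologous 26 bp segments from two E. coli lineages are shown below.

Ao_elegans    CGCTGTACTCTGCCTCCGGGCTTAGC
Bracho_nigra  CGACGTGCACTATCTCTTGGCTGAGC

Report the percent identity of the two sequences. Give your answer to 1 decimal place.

65.4%

The sequences differ at positions 3 (C/A), 4 (T/C), 7 (A/G), 9 (T/A), 12 (G/A), 13 (C/T), 17 (C/T), 18 (G/T), 23 (T/G).
17 of the 26 sites match, so the percent identity is 17/26 × 100 = 65.4%.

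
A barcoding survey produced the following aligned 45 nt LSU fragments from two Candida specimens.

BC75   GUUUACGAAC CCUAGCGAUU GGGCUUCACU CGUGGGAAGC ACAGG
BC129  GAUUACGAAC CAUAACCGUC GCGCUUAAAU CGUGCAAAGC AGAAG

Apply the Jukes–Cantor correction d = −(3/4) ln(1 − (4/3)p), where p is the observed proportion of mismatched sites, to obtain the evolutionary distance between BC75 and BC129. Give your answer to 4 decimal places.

The sequences differ at positions 2 (U/A), 12 (C/A), 15 (G/A), 17 (G/C), 18 (A/G), 20 (U/C), 22 (G/C), 27 (C/A), 29 (C/A), 35 (G/C), 36 (G/A), 42 (C/G), 44 (G/A).
p = 13/45 = 0.288889.
d = −0.75 · ln(1 − (4/3)·0.288889) = −0.75 · ln(0.614815) = −0.75 · (-0.486434) = 0.3648.

0.3648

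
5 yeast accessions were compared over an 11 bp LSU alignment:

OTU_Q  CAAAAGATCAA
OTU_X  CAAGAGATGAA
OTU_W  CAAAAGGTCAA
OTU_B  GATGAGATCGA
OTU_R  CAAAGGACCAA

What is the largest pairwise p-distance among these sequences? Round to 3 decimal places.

Pairwise Hamming distances:
  OTU_Q vs OTU_X: 2
  OTU_Q vs OTU_W: 1
  OTU_Q vs OTU_B: 4
  OTU_Q vs OTU_R: 2
  OTU_X vs OTU_W: 3
  OTU_X vs OTU_B: 4
  OTU_X vs OTU_R: 4
  OTU_W vs OTU_B: 5
  OTU_W vs OTU_R: 3
  OTU_B vs OTU_R: 6
The largest is 6 mismatches, between OTU_B and OTU_R; p = 6/11 = 0.545.

0.545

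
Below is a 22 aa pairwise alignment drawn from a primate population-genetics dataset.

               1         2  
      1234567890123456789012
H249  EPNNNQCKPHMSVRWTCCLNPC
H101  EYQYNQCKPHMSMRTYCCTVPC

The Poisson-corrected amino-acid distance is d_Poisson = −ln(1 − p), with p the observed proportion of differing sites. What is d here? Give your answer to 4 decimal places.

0.4520

Differing sites — 2:P/Y; 3:N/Q; 4:N/Y; 13:V/M; 15:W/T; 16:T/Y; 19:L/T; 20:N/V.
p = 8/22 = 0.363636.
d = −ln(1 − 0.363636) = −ln(0.636364) = 0.4520.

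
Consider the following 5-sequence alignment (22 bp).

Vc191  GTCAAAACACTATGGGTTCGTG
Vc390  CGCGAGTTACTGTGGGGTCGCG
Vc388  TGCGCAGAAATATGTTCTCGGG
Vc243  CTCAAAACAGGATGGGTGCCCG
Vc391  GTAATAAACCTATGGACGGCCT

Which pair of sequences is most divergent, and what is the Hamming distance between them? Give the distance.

16

Pairwise Hamming distances:
  Vc191 vs Vc390: 9
  Vc191 vs Vc388: 11
  Vc191 vs Vc243: 6
  Vc191 vs Vc391: 11
  Vc390 vs Vc388: 11
  Vc390 vs Vc243: 11
  Vc390 vs Vc391: 16
  Vc388 vs Vc243: 14
  Vc388 vs Vc391: 15
  Vc243 vs Vc391: 11
The largest is 16, between Vc390 and Vc391.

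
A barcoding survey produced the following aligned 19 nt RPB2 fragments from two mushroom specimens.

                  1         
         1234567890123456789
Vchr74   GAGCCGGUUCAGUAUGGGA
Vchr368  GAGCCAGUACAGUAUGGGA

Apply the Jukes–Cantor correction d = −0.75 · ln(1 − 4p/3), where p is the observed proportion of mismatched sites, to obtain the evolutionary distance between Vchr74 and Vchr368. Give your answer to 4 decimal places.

The sequences differ at positions 6 (G/A), 9 (U/A).
p = 2/19 = 0.105263.
d = −0.75 · ln(1 − (4/3)·0.105263) = −0.75 · ln(0.859649) = −0.75 · (-0.151231) = 0.1134.

0.1134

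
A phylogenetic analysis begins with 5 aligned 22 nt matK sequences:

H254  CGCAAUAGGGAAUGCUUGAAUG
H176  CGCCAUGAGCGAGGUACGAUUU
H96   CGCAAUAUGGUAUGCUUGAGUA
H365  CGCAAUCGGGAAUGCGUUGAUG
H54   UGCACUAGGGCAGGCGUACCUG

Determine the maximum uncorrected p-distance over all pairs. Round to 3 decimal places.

Pairwise Hamming distances:
  H254 vs H176: 11
  H254 vs H96: 4
  H254 vs H365: 4
  H254 vs H54: 8
  H176 vs H96: 11
  H176 vs H365: 13
  H176 vs H54: 14
  H96 vs H365: 8
  H96 vs H54: 10
  H365 vs H54: 8
The largest is 14 mismatches, between H176 and H54; p = 14/22 = 0.636.

0.636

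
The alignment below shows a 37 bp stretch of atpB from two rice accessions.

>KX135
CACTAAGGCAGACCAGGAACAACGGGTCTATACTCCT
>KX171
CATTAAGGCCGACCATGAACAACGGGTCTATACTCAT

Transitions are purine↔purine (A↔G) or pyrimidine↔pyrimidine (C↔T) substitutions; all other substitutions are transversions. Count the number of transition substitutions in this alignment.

1

Mismatches occur at site 3 (C↔T, transition), site 10 (A↔C, transversion), site 16 (G↔T, transversion), site 36 (C↔A, transversion).
Of the 4 differences, 1 transition and 3 transversions, so the answer is 1.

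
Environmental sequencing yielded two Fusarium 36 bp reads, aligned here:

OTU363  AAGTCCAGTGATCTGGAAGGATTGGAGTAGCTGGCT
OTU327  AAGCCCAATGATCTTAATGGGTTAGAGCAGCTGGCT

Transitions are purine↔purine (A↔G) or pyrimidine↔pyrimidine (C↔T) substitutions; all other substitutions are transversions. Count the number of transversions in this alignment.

Differing sites — 4:T/C (Ti); 8:G/A (Ti); 15:G/T (Tv); 16:G/A (Ti); 18:A/T (Tv); 21:A/G (Ti); 24:G/A (Ti); 28:T/C (Ti).
Of the 8 differences, 6 transitions and 2 transversions, so the answer is 2.

2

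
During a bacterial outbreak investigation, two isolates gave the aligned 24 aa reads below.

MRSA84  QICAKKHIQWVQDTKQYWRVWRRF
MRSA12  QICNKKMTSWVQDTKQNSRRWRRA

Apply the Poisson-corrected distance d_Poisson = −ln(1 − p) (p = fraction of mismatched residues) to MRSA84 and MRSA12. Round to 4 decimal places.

The sequences differ at positions 4 (A/N), 7 (H/M), 8 (I/T), 9 (Q/S), 17 (Y/N), 18 (W/S), 20 (V/R), 24 (F/A).
p = 8/24 = 0.333333.
d = −ln(1 − 0.333333) = −ln(0.666667) = 0.4055.

0.4055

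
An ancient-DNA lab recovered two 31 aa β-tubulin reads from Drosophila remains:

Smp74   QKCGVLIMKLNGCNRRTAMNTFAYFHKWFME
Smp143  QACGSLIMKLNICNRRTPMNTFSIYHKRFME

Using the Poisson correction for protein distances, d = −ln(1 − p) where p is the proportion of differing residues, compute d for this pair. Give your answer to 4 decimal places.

Mismatches occur at site 2 (K/A), site 5 (V/S), site 12 (G/I), site 18 (A/P), site 23 (A/S), site 24 (Y/I), site 25 (F/Y), site 28 (W/R).
p = 8/31 = 0.258065.
d = −ln(1 − 0.258065) = −ln(0.741935) = 0.2985.

0.2985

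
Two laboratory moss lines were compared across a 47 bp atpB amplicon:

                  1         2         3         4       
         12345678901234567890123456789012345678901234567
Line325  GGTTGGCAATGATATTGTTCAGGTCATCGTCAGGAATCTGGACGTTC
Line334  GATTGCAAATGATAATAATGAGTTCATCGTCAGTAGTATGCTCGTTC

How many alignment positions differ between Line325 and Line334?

13

The sequences differ at positions 2 (G/A), 6 (G/C), 7 (C/A), 15 (T/A), 17 (G/A), 18 (T/A), 20 (C/G), 23 (G/T), 34 (G/T), 36 (A/G), 38 (C/A), 41 (G/C), 42 (A/T).
That gives 13 mismatches out of 47 aligned sites, so the Hamming distance is 13.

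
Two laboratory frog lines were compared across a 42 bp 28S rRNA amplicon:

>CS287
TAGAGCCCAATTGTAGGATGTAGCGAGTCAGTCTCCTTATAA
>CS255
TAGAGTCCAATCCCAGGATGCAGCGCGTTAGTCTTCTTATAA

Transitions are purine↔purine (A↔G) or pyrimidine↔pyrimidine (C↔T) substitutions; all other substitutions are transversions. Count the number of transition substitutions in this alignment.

6

Mismatches occur at site 6 (C↔T, transition), site 12 (T↔C, transition), site 13 (G↔C, transversion), site 14 (T↔C, transition), site 21 (T↔C, transition), site 26 (A↔C, transversion), site 29 (C↔T, transition), site 35 (C↔T, transition).
Of the 8 differences, 6 transitions and 2 transversions, so the answer is 6.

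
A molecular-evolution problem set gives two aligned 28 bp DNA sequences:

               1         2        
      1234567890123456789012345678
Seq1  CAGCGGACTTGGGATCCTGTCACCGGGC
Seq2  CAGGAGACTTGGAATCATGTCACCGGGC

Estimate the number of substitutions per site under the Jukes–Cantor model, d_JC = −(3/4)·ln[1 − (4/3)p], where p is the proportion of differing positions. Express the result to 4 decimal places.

Differing sites — 4:C/G; 5:G/A; 13:G/A; 17:C/A.
p = 4/28 = 0.142857.
d = −0.75 · ln(1 − (4/3)·0.142857) = −0.75 · ln(0.809524) = −0.75 · (-0.211309) = 0.1585.

0.1585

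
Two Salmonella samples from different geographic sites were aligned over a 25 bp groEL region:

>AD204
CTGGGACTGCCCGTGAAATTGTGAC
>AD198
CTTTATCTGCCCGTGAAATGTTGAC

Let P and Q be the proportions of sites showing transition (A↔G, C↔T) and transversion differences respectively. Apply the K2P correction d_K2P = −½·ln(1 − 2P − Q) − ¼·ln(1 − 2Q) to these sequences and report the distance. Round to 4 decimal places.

The sequences differ at positions 3 (G/T, transversion), 4 (G/T, transversion), 5 (G/A, transition), 6 (A/T, transversion), 20 (T/G, transversion), 21 (G/T, transversion).
Of the 6 differences, 1 transition and 5 transversions over 25 sites: P = 1/25 = 0.040000, Q = 5/25 = 0.200000.
d = −0.5·ln(0.720000) − 0.25·ln(0.600000) = −0.5·(-0.328504) − 0.25·(-0.510826) = 0.2920.

0.2920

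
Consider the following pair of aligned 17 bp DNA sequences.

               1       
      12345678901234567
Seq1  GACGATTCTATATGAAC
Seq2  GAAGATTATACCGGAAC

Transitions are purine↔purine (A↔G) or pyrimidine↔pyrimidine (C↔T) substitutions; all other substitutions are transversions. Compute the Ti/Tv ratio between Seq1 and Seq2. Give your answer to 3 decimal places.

Mismatches occur at site 3 (C→A, transversion), site 8 (C→A, transversion), site 11 (T→C, transition), site 12 (A→C, transversion), site 13 (T→G, transversion).
Of the 5 differences, 1 transition and 4 transversions, so Ti/Tv = 1/4 = 0.250.

0.250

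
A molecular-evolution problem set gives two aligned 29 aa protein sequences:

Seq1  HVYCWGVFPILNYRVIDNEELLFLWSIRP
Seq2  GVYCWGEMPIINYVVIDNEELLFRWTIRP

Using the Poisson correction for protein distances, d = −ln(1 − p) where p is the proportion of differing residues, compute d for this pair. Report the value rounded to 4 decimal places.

Differing sites — 1:H/G; 7:V/E; 8:F/M; 11:L/I; 14:R/V; 24:L/R; 26:S/T.
p = 7/29 = 0.241379.
d = −ln(1 − 0.241379) = −ln(0.758621) = 0.2763.

0.2763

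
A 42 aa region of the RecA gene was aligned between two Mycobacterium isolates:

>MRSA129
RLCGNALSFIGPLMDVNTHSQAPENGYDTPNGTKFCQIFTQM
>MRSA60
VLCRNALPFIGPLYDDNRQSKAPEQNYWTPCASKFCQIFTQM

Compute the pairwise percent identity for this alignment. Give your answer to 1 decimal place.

66.7%

The sequences differ at positions 1 (R/V), 4 (G/R), 8 (S/P), 14 (M/Y), 16 (V/D), 18 (T/R), 19 (H/Q), 21 (Q/K), 25 (N/Q), 26 (G/N), 28 (D/W), 31 (N/C), 32 (G/A), 33 (T/S).
28 of the 42 sites match, so the percent identity is 28/42 × 100 = 66.7%.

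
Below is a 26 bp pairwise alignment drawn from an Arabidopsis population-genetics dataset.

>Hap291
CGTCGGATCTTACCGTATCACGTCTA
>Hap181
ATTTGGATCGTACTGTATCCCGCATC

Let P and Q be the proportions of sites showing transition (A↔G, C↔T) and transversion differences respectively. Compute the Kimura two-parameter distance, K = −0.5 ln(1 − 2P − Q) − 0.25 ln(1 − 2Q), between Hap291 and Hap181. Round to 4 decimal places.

0.4643

Differing sites — 1:C/A (Tv); 2:G/T (Tv); 4:C/T (Ti); 10:T/G (Tv); 14:C/T (Ti); 20:A/C (Tv); 23:T/C (Ti); 24:C/A (Tv); 26:A/C (Tv).
Of the 9 differences, 3 transitions and 6 transversions over 26 sites: P = 3/26 = 0.115385, Q = 6/26 = 0.230769.
d = −0.5·ln(0.538461) − 0.25·ln(0.538462) = −0.5·(-0.619040) − 0.25·(-0.619038) = 0.4643.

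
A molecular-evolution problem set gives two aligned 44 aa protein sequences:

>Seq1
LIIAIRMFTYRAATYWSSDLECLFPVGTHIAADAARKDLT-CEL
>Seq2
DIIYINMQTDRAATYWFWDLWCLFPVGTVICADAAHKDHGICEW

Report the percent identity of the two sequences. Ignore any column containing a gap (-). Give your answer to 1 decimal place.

Excluding the 1 gap column leaves 43 comparable sites.
The sequences differ at positions 1 (L/D), 4 (A/Y), 6 (R/N), 8 (F/Q), 10 (Y/D), 17 (S/F), 18 (S/W), 21 (E/W), 29 (H/V), 31 (A/C), 36 (R/H), 39 (L/H), 40 (T/G), 44 (L/W).
29 of the 43 comparable sites match, so the percent identity is 29/43 × 100 = 67.4%.

67.4%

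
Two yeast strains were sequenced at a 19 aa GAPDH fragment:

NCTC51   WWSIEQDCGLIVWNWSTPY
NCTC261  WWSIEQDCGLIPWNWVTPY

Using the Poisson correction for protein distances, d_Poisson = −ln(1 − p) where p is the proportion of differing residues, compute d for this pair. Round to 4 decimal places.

The sequences differ at positions 12 (V/P), 16 (S/V).
p = 2/19 = 0.105263.
d = −ln(1 − 0.105263) = −ln(0.894737) = 0.1112.

0.1112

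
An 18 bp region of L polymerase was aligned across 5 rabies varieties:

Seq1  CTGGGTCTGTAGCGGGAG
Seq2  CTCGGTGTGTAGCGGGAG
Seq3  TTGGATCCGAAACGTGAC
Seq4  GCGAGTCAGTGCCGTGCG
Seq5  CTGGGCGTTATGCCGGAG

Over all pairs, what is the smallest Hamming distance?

2

Pairwise Hamming distances:
  Seq1 vs Seq2: 2
  Seq1 vs Seq3: 7
  Seq1 vs Seq4: 8
  Seq1 vs Seq5: 6
  Seq2 vs Seq3: 9
  Seq2 vs Seq4: 10
  Seq2 vs Seq5: 6
  Seq3 vs Seq4: 10
  Seq3 vs Seq5: 11
  Seq4 vs Seq5: 13
The smallest is 2, between Seq1 and Seq2.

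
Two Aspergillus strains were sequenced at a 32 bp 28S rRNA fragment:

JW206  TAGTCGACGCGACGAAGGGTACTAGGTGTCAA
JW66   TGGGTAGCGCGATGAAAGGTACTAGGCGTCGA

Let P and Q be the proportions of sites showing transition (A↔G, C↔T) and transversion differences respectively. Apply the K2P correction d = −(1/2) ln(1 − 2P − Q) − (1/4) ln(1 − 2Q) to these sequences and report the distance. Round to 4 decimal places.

Differing sites — 2:A/G (Ti); 4:T/G (Tv); 5:C/T (Ti); 6:G/A (Ti); 7:A/G (Ti); 13:C/T (Ti); 17:G/A (Ti); 27:T/C (Ti); 31:A/G (Ti).
Of the 9 differences, 8 transitions and 1 transversion over 32 sites: P = 8/32 = 0.250000, Q = 1/32 = 0.031250.
d = −0.5·ln(0.468750) − 0.25·ln(0.937500) = −0.5·(-0.757686) − 0.25·(-0.064539) = 0.3950.

0.3950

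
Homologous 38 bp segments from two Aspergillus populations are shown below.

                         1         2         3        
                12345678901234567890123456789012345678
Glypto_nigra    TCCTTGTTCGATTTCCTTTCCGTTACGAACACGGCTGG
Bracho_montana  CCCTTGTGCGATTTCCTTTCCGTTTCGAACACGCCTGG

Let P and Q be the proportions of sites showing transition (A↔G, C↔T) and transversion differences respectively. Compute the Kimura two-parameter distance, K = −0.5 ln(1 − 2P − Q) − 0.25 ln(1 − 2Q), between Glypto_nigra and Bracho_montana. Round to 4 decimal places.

Differing sites — 1:T/C (Ti); 8:T/G (Tv); 25:A/T (Tv); 34:G/C (Tv).
Of the 4 differences, 1 transition and 3 transversions over 38 sites: P = 1/38 = 0.026316, Q = 3/38 = 0.078947.
d = −0.5·ln(0.868421) − 0.25·ln(0.842106) = −0.5·(-0.141079) − 0.25·(-0.171849) = 0.1135.

0.1135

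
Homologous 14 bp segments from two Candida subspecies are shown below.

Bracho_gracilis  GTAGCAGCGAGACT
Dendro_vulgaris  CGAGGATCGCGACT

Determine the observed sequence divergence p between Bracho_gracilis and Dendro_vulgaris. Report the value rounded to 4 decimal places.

0.3571

Differing sites — 1:G/C; 2:T/G; 5:C/G; 7:G/T; 10:A/C.
There are 5 differences over 14 sites, so p = 5/14 = 0.3571.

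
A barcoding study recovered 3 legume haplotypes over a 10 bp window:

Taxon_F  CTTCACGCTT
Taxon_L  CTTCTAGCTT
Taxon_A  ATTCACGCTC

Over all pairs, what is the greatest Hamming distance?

4

Pairwise Hamming distances:
  Taxon_F vs Taxon_L: 2
  Taxon_F vs Taxon_A: 2
  Taxon_L vs Taxon_A: 4
The largest is 4, between Taxon_L and Taxon_A.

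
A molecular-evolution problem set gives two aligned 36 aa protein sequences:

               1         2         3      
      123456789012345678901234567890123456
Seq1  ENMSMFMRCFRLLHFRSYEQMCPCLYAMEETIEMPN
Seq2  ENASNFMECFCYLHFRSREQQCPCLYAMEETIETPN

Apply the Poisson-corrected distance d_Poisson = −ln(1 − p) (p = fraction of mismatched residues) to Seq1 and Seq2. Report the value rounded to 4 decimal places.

Differing sites — 3:M/A; 5:M/N; 8:R/E; 11:R/C; 12:L/Y; 18:Y/R; 21:M/Q; 34:M/T.
p = 8/36 = 0.222222.
d = −ln(1 − 0.222222) = −ln(0.777778) = 0.2513.

0.2513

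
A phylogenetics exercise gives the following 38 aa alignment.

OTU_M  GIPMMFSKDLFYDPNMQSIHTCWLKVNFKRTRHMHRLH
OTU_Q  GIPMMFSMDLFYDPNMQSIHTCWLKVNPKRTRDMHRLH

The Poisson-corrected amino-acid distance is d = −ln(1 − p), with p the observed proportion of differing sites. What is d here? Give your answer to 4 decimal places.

0.0822

Mismatches occur at site 8 (K/M), site 28 (F/P), site 33 (H/D).
p = 3/38 = 0.078947.
d = −ln(1 − 0.078947) = −ln(0.921053) = 0.0822.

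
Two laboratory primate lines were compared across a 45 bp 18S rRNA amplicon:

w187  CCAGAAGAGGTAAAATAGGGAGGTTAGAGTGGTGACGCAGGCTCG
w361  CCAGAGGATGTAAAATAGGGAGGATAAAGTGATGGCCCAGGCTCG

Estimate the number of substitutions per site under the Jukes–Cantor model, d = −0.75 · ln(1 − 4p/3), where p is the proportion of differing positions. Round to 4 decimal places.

Mismatches occur at site 6 (A↔G), site 9 (G↔T), site 24 (T↔A), site 27 (G↔A), site 32 (G↔A), site 35 (A↔G), site 37 (G↔C).
p = 7/45 = 0.155556.
d = −0.75 · ln(1 − (4/3)·0.155556) = −0.75 · ln(0.792592) = −0.75 · (-0.232447) = 0.1743.

0.1743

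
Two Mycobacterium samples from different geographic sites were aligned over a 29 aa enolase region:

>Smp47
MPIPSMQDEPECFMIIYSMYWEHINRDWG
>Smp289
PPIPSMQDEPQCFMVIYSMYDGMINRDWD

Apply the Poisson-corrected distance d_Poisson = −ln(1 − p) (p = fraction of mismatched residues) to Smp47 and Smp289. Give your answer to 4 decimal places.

0.2763

The sequences differ at positions 1 (M/P), 11 (E/Q), 15 (I/V), 21 (W/D), 22 (E/G), 23 (H/M), 29 (G/D).
p = 7/29 = 0.241379.
d = −ln(1 − 0.241379) = −ln(0.758621) = 0.2763.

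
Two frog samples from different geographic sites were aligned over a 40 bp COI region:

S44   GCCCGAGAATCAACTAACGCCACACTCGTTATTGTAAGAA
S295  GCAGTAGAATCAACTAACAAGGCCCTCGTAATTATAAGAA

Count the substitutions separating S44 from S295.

10

Mismatches occur at site 3 (C/A), site 4 (C/G), site 5 (G/T), site 19 (G/A), site 20 (C/A), site 21 (C/G), site 22 (A/G), site 24 (A/C), site 30 (T/A), site 34 (G/A).
That gives 10 mismatches out of 40 aligned sites, so the Hamming distance is 10.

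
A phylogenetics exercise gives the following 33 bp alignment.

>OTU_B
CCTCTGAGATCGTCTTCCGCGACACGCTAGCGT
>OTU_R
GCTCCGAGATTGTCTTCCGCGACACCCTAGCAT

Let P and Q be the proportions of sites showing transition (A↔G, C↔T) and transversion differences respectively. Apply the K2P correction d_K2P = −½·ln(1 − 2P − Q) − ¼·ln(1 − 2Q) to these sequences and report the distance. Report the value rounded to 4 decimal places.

0.1711

Differing sites — 1:C/G (Tv); 5:T/C (Ti); 11:C/T (Ti); 26:G/C (Tv); 32:G/A (Ti).
Of the 5 differences, 3 transitions and 2 transversions over 33 sites: P = 3/33 = 0.090909, Q = 2/33 = 0.060606.
d = −0.5·ln(0.757576) − 0.25·ln(0.878788) = −0.5·(-0.277631) − 0.25·(-0.129212) = 0.1711.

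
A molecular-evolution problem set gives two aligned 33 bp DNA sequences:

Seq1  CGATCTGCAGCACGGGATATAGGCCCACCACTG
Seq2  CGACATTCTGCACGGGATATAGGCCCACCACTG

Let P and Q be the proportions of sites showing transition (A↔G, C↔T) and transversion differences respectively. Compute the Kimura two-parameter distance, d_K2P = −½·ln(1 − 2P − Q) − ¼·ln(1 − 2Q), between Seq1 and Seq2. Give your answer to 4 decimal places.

Differing sites — 4:T/C (Ti); 5:C/A (Tv); 7:G/T (Tv); 9:A/T (Tv).
Of the 4 differences, 1 transition and 3 transversions over 33 sites: P = 1/33 = 0.030303, Q = 3/33 = 0.090909.
d = −0.5·ln(0.848485) − 0.25·ln(0.818182) = −0.5·(-0.164303) − 0.25·(-0.200670) = 0.1323.

0.1323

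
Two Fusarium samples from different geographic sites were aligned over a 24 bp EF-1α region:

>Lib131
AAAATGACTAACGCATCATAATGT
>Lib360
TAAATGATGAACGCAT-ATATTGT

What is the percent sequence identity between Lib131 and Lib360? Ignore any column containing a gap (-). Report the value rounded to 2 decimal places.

82.61%

Excluding the 1 gap column leaves 23 comparable sites.
Mismatches occur at site 1 (A/T), site 8 (C/T), site 9 (T/G), site 21 (A/T).
19 of the 23 comparable sites match, so the percent identity is 19/23 × 100 = 82.61%.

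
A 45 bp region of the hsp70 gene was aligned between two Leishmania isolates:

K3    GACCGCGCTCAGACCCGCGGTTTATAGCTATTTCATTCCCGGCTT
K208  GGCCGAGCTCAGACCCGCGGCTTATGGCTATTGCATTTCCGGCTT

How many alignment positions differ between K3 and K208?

Differing sites — 2:A/G; 6:C/A; 21:T/C; 26:A/G; 33:T/G; 38:C/T.
That gives 6 mismatches out of 45 aligned sites, so the Hamming distance is 6.

6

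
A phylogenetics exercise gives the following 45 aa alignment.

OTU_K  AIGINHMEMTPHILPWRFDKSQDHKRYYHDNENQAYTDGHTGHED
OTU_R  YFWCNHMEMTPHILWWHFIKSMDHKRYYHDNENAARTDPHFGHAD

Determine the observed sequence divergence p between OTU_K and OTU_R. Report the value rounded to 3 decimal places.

0.289

Differing sites — 1:A/Y; 2:I/F; 3:G/W; 4:I/C; 15:P/W; 17:R/H; 19:D/I; 22:Q/M; 34:Q/A; 36:Y/R; 39:G/P; 41:T/F; 44:E/A.
There are 13 differences over 45 sites, so p = 13/45 = 0.289.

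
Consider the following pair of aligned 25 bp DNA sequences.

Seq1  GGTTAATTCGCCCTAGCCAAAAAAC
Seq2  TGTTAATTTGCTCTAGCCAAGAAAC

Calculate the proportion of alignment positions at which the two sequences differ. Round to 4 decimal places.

0.1600

Mismatches occur at site 1 (G/T), site 9 (C/T), site 12 (C/T), site 21 (A/G).
There are 4 differences over 25 sites, so p = 4/25 = 0.1600.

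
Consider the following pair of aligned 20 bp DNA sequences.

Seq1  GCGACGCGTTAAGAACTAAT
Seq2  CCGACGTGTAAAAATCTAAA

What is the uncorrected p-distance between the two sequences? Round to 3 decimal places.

The sequences differ at positions 1 (G/C), 7 (C/T), 10 (T/A), 13 (G/A), 15 (A/T), 20 (T/A).
There are 6 differences over 20 sites, so p = 6/20 = 0.300.

0.300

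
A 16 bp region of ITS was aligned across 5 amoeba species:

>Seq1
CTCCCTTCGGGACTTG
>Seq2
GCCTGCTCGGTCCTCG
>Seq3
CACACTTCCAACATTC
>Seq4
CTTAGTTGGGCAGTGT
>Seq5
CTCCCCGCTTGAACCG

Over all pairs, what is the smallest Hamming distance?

7

Pairwise Hamming distances:
  Seq1 vs Seq2: 8
  Seq1 vs Seq3: 8
  Seq1 vs Seq4: 8
  Seq1 vs Seq5: 7
  Seq2 vs Seq3: 11
  Seq2 vs Seq4: 11
  Seq2 vs Seq5: 11
  Seq3 vs Seq4: 11
  Seq3 vs Seq5: 11
  Seq4 vs Seq5: 13
The smallest is 7, between Seq1 and Seq5.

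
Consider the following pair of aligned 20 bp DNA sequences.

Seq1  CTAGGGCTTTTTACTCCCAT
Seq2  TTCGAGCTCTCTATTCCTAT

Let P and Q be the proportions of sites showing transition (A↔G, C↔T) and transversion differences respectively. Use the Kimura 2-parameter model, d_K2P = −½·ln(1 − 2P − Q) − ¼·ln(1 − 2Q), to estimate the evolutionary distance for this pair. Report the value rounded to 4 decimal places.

0.5513

The sequences differ at positions 1 (C/T, transition), 3 (A/C, transversion), 5 (G/A, transition), 9 (T/C, transition), 11 (T/C, transition), 14 (C/T, transition), 18 (C/T, transition).
Of the 7 differences, 6 transitions and 1 transversion over 20 sites: P = 6/20 = 0.300000, Q = 1/20 = 0.050000.
d = −0.5·ln(0.350000) − 0.25·ln(0.900000) = −0.5·(-1.049822) − 0.25·(-0.105361) = 0.5513.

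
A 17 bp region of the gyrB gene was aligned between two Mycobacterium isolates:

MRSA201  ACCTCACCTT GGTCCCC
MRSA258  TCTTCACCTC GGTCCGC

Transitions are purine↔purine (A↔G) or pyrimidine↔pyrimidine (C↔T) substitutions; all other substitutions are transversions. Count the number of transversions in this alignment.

2

Differing sites — 1:A/T (Tv); 3:C/T (Ti); 10:T/C (Ti); 16:C/G (Tv).
Of the 4 differences, 2 transitions and 2 transversions, so the answer is 2.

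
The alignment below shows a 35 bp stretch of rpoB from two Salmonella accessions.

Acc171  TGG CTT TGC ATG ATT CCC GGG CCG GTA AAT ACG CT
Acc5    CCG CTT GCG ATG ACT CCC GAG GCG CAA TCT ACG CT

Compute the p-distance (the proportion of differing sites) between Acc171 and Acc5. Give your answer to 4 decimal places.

0.3429

Mismatches occur at site 1 (T→C), site 2 (G→C), site 7 (T→G), site 8 (G→C), site 9 (C→G), site 14 (T→C), site 20 (G→A), site 22 (C→G), site 25 (G→C), site 26 (T→A), site 28 (A→T), site 29 (A→C).
There are 12 differences over 35 sites, so p = 12/35 = 0.3429.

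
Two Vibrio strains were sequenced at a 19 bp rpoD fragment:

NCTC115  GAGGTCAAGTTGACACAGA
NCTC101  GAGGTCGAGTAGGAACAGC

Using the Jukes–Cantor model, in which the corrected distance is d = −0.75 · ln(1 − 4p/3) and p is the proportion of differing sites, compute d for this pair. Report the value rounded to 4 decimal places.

The sequences differ at positions 7 (A/G), 11 (T/A), 13 (A/G), 14 (C/A), 19 (A/C).
p = 5/19 = 0.263158.
d = −0.75 · ln(1 − (4/3)·0.263158) = −0.75 · ln(0.649123) = −0.75 · (-0.432133) = 0.3241.

0.3241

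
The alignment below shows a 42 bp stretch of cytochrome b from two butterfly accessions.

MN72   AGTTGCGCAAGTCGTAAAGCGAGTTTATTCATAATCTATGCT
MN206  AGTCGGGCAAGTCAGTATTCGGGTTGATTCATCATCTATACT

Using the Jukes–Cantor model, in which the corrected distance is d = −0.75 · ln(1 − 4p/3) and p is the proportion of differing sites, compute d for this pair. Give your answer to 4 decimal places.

0.3222

Differing sites — 4:T/C; 6:C/G; 14:G/A; 15:T/G; 16:A/T; 18:A/T; 19:G/T; 22:A/G; 26:T/G; 33:A/C; 40:G/A.
p = 11/42 = 0.261905.
d = −0.75 · ln(1 − (4/3)·0.261905) = −0.75 · ln(0.650793) = −0.75 · (-0.429564) = 0.3222.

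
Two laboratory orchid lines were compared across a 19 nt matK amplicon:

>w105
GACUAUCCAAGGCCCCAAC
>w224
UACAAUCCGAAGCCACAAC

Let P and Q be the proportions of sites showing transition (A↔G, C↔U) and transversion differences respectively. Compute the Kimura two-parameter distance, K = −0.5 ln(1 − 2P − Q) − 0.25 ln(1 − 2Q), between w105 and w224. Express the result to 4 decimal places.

0.3246

The sequences differ at positions 1 (G/U, transversion), 4 (U/A, transversion), 9 (A/G, transition), 11 (G/A, transition), 15 (C/A, transversion).
Of the 5 differences, 2 transitions and 3 transversions over 19 sites: P = 2/19 = 0.105263, Q = 3/19 = 0.157895.
d = −0.5·ln(0.631579) − 0.25·ln(0.684210) = −0.5·(-0.459532) − 0.25·(-0.379490) = 0.3246.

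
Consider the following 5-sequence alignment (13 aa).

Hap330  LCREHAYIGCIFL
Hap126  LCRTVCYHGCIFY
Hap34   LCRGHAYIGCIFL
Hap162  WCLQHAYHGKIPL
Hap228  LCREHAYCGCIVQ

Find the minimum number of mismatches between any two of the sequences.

1

Pairwise Hamming distances:
  Hap330 vs Hap126: 5
  Hap330 vs Hap34: 1
  Hap330 vs Hap162: 6
  Hap330 vs Hap228: 3
  Hap126 vs Hap34: 5
  Hap126 vs Hap162: 8
  Hap126 vs Hap228: 6
  Hap34 vs Hap162: 6
  Hap34 vs Hap228: 4
  Hap162 vs Hap228: 7
The smallest is 1, between Hap330 and Hap34.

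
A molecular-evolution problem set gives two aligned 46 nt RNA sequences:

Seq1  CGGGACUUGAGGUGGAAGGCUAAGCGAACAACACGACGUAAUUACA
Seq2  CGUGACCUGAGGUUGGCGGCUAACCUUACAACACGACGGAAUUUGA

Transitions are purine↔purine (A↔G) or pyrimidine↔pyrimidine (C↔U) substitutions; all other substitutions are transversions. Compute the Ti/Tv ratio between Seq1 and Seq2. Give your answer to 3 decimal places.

The sequences differ at positions 3 (G/U, transversion), 7 (U/C, transition), 14 (G/U, transversion), 16 (A/G, transition), 17 (A/C, transversion), 24 (G/C, transversion), 26 (G/U, transversion), 27 (A/U, transversion), 39 (U/G, transversion), 44 (A/U, transversion), 45 (C/G, transversion).
Of the 11 differences, 2 transitions and 9 transversions, so Ti/Tv = 2/9 = 0.222.

0.222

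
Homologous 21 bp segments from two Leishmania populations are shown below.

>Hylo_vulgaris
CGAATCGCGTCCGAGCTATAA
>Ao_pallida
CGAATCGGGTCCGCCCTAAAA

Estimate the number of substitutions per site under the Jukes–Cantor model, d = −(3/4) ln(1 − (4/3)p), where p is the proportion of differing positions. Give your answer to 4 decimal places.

Mismatches occur at site 8 (C→G), site 14 (A→C), site 15 (G→C), site 19 (T→A).
p = 4/21 = 0.190476.
d = −0.75 · ln(1 − (4/3)·0.190476) = −0.75 · ln(0.746032) = −0.75 · (-0.292987) = 0.2197.

0.2197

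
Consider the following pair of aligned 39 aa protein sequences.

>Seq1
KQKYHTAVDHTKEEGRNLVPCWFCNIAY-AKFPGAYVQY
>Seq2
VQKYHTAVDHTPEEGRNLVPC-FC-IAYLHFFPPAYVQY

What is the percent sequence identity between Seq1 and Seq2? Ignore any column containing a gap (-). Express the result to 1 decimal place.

Excluding the 3 gap columns leaves 36 comparable sites.
Differing sites — 1:K/V; 12:K/P; 30:A/H; 31:K/F; 34:G/P.
31 of the 36 comparable sites match, so the percent identity is 31/36 × 100 = 86.1%.

86.1%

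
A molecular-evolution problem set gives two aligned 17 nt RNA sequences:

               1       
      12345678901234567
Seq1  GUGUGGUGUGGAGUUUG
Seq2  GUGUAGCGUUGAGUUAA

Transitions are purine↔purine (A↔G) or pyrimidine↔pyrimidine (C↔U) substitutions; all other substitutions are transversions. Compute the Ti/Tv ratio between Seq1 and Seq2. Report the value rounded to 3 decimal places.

1.500

Mismatches occur at site 5 (G/A, transition), site 7 (U/C, transition), site 10 (G/U, transversion), site 16 (U/A, transversion), site 17 (G/A, transition).
Of the 5 differences, 3 transitions and 2 transversions, so Ti/Tv = 3/2 = 1.500.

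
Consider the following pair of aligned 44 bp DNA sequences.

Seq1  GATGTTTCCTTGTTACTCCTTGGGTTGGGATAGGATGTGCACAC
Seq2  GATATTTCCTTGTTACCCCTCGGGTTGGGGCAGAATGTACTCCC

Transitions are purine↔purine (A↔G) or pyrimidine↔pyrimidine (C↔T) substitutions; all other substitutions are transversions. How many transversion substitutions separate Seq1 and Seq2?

2

Differing sites — 4:G/A (Ti); 17:T/C (Ti); 21:T/C (Ti); 30:A/G (Ti); 31:T/C (Ti); 34:G/A (Ti); 39:G/A (Ti); 41:A/T (Tv); 43:A/C (Tv).
Of the 9 differences, 7 transitions and 2 transversions, so the answer is 2.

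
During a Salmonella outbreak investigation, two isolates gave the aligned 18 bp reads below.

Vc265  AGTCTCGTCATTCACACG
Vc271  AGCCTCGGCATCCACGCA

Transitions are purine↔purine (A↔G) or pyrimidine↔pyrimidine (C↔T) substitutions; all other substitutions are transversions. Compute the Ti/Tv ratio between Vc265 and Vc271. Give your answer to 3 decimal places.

4.000

The sequences differ at positions 3 (T/C, transition), 8 (T/G, transversion), 12 (T/C, transition), 16 (A/G, transition), 18 (G/A, transition).
Of the 5 differences, 4 transitions and 1 transversion, so Ti/Tv = 4/1 = 4.000.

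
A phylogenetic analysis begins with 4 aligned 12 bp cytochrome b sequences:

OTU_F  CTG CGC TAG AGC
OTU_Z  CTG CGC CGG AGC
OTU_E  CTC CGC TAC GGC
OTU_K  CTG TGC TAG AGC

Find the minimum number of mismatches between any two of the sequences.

Pairwise Hamming distances:
  OTU_F vs OTU_Z: 2
  OTU_F vs OTU_E: 3
  OTU_F vs OTU_K: 1
  OTU_Z vs OTU_E: 5
  OTU_Z vs OTU_K: 3
  OTU_E vs OTU_K: 4
The smallest is 1, between OTU_F and OTU_K.

1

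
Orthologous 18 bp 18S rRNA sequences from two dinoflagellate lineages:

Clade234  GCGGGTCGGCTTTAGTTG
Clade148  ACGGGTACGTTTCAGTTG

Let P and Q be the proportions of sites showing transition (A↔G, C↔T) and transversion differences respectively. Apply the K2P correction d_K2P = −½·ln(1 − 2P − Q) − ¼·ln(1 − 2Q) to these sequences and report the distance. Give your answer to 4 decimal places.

0.3567

The sequences differ at positions 1 (G/A, transition), 7 (C/A, transversion), 8 (G/C, transversion), 10 (C/T, transition), 13 (T/C, transition).
Of the 5 differences, 3 transitions and 2 transversions over 18 sites: P = 3/18 = 0.166667, Q = 2/18 = 0.111111.
d = −0.5·ln(0.555555) − 0.25·ln(0.777778) = −0.5·(-0.587788) − 0.25·(-0.251314) = 0.3567.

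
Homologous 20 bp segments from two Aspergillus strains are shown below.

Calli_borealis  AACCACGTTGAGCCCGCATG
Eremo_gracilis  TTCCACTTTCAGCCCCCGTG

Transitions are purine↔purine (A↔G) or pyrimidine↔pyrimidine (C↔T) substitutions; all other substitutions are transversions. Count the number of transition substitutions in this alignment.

Mismatches occur at site 1 (A/T, transversion), site 2 (A/T, transversion), site 7 (G/T, transversion), site 10 (G/C, transversion), site 16 (G/C, transversion), site 18 (A/G, transition).
Of the 6 differences, 1 transition and 5 transversions, so the answer is 1.

1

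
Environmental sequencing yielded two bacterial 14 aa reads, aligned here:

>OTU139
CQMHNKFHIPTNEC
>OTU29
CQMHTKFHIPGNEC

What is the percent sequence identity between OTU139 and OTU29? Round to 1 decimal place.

85.7%

Mismatches occur at site 5 (N/T), site 11 (T/G).
12 of the 14 sites match, so the percent identity is 12/14 × 100 = 85.7%.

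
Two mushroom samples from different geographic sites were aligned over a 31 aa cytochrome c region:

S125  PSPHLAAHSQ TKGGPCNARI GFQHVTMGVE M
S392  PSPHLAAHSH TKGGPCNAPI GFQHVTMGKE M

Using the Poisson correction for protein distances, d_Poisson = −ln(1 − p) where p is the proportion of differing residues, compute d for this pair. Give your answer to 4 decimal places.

0.1018

The sequences differ at positions 10 (Q/H), 19 (R/P), 29 (V/K).
p = 3/31 = 0.096774.
d = −ln(1 − 0.096774) = −ln(0.903226) = 0.1018.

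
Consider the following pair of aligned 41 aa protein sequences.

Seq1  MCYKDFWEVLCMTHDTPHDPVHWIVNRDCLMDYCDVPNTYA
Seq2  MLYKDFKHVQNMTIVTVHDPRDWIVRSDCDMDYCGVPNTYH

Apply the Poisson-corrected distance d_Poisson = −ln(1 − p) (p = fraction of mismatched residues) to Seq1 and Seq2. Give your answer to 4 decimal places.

Mismatches occur at site 2 (C→L), site 7 (W→K), site 8 (E→H), site 10 (L→Q), site 11 (C→N), site 14 (H→I), site 15 (D→V), site 17 (P→V), site 21 (V→R), site 22 (H→D), site 26 (N→R), site 27 (R→S), site 30 (L→D), site 35 (D→G), site 41 (A→H).
p = 15/41 = 0.365854.
d = −ln(1 − 0.365854) = −ln(0.634146) = 0.4555.

0.4555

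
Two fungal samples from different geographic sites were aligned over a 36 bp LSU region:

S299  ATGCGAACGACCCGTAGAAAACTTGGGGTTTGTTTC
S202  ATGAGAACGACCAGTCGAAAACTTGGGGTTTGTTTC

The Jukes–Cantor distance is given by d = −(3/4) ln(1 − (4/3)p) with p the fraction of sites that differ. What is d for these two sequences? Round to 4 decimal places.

Differing sites — 4:C/A; 13:C/A; 16:A/C.
p = 3/36 = 0.083333.
d = −0.75 · ln(1 − (4/3)·0.083333) = −0.75 · ln(0.888889) = −0.75 · (-0.117783) = 0.0883.

0.0883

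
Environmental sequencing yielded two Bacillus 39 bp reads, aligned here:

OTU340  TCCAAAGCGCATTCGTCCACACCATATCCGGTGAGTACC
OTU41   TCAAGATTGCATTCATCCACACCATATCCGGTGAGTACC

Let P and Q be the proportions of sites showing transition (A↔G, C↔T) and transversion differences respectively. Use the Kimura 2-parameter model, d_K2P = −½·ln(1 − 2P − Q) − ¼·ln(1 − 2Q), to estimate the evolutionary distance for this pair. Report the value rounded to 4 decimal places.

Mismatches occur at site 3 (C→A, transversion), site 5 (A→G, transition), site 7 (G→T, transversion), site 8 (C→T, transition), site 15 (G→A, transition).
Of the 5 differences, 3 transitions and 2 transversions over 39 sites: P = 3/39 = 0.076923, Q = 2/39 = 0.051282.
d = −0.5·ln(0.794872) − 0.25·ln(0.897436) = −0.5·(-0.229574) − 0.25·(-0.108213) = 0.1418.

0.1418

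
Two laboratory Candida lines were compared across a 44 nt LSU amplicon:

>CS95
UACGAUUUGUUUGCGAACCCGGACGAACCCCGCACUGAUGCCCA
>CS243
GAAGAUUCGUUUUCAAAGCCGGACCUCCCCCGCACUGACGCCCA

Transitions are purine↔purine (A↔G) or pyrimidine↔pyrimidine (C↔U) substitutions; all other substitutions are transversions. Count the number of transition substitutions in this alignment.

Differing sites — 1:U/G (Tv); 3:C/A (Tv); 8:U/C (Ti); 13:G/U (Tv); 15:G/A (Ti); 18:C/G (Tv); 25:G/C (Tv); 26:A/U (Tv); 27:A/C (Tv); 39:U/C (Ti).
Of the 10 differences, 3 transitions and 7 transversions, so the answer is 3.

3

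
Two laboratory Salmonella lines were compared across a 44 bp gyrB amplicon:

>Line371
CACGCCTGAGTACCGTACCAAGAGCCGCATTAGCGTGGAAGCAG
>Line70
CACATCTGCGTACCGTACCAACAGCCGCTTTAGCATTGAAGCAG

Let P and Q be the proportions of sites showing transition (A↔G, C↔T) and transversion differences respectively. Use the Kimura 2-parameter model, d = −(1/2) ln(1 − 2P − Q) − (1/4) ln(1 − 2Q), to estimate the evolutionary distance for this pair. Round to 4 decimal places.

0.1791

Differing sites — 4:G/A (Ti); 5:C/T (Ti); 9:A/C (Tv); 22:G/C (Tv); 29:A/T (Tv); 35:G/A (Ti); 37:G/T (Tv).
Of the 7 differences, 3 transitions and 4 transversions over 44 sites: P = 3/44 = 0.068182, Q = 4/44 = 0.090909.
d = −0.5·ln(0.772727) − 0.25·ln(0.818182) = −0.5·(-0.257829) − 0.25·(-0.200670) = 0.1791.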